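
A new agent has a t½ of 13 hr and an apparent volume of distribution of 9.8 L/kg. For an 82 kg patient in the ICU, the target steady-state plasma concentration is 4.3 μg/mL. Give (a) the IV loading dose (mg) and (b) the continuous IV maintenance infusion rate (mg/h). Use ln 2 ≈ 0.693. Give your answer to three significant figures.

Total Vd = 9.8 × 82 = 803.6 L
LD = Vd × C = 803.6 × 4.3 = 3455 mg
CL = 0.693 × Vd / t½ = 0.693 × 803.6 / 13 = 42.84 L/h
Infusion rate = CL × Css = 42.84 × 4.3 = 184.2 mg/h

(a) 3460 mg; (b) 184 mg/h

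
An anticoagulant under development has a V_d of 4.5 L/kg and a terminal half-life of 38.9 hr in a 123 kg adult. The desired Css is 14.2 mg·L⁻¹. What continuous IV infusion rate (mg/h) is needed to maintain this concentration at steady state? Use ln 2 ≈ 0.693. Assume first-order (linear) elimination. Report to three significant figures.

Vd = 4.5 L/kg × 123 kg = 553.5 L
k = 0.693/38.9 = 0.01781 h⁻¹, so CL = k·Vd = 0.01781 × 553.5 = 9.858 L/h
Infusion rate = CL × Css = 9.858 × 14.2 = 140.0 mg/h

140 mg/h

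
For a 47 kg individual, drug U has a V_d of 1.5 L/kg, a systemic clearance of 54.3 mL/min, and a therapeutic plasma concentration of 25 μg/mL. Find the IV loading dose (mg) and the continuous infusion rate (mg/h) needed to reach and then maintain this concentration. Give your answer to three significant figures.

(a) 1760 mg; (b) 81.5 mg/h

Vd(total) = 47 kg × 1.5 L/kg = 70.50 L
LD = Vd · C_target = 70.50 × 25 = 1763 mg
CL = 54.3 mL/min = 54.3 × 0.06 = 3.258 L/h
Maintenance infusion rate = CL × Css = 3.258 × 25 = 81.45 mg/h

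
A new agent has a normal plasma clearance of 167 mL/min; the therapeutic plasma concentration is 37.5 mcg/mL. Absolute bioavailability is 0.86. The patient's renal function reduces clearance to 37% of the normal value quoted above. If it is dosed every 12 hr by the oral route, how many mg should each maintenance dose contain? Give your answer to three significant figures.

CL = 167 mL/min × 60/1000 = 10.02 L/h
Patient clearance = 0.37 × 10.02 = 3.707 L/h
D = CL × Css × τ / F = 3.707 × 37.5 × 12 / 0.86 = 1940 mg

1940 mg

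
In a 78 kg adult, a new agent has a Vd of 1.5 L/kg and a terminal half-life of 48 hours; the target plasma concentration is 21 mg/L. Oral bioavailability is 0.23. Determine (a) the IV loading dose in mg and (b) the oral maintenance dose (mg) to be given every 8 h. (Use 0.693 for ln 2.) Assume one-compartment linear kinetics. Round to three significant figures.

Vd = 1.5 L/kg × 78 kg = 117.0 L
LD = Vd × C = 117.0 × 21 = 2457 mg
CL = 0.693 × Vd / t½ = 0.693 × 117.0 / 48 = 1.689 L/h
D = CL × Css × τ / F = 1.689 × 21 × 8 / 0.23 = 1234 mg

(a) 2460 mg; (b) 1230 mg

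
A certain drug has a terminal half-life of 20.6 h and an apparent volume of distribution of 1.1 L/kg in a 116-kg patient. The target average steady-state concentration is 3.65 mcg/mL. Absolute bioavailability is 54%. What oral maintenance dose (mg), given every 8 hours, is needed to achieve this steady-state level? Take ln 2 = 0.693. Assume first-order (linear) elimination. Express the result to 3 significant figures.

Vd(total) = 116 kg × 1.1 L/kg = 127.6 L
k = 0.693/20.6 = 0.03364 h⁻¹, so CL = k·Vd = 0.03364 × 127.6 = 4.292 L/h
D = CL × Css × τ / F = 4.292 × 3.65 × 8 / 0.54 = 232.1 mg

232 mg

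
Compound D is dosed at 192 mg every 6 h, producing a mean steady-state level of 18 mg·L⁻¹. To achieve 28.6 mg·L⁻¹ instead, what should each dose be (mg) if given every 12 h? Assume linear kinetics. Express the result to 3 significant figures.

610 mg

With linear kinetics, Css is proportional to dose rate (D/τ) at fixed clearance.
D₂ = D₁ × (Css,target / Css,current) × (τ₂/τ₁) = 192 × (28.6/18) × (12/6) = 610.1 mg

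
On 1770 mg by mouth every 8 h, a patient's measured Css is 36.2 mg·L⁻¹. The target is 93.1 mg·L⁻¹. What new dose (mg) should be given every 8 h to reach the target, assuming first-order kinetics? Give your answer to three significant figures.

4550 mg

For first-order elimination, Css ∝ F·D/(CL·τ); F and CL are unchanged, so Css ∝ D/τ.
D₂ = D₁ × (Css,target / Css,current) = 1770 × 93.1/36.2 = 4552 mg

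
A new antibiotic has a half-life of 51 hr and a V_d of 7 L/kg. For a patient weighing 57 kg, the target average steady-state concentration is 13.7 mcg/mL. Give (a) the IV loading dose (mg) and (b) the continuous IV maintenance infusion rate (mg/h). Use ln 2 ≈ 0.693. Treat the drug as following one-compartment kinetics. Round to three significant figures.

Total Vd = 7 × 57 = 399.0 L
LD = Vd × C = 399.0 × 13.7 = 5466 mg
CL = 0.693 × Vd / t½ = 0.693 × 399.0 / 51 = 5.422 L/h
Infusion rate = CL × Css = 5.422 × 13.7 = 74.28 mg/h

(a) 5470 mg; (b) 74.3 mg/h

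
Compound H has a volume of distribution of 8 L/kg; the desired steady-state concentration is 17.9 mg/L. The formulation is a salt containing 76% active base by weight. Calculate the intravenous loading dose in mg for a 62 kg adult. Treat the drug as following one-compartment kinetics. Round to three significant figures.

Vd(total) = 62 kg × 8 L/kg = 496.0 L
LD = Vd × C / S = 496.0 × 17.90 / 0.76 = 11680 mg

11700 mg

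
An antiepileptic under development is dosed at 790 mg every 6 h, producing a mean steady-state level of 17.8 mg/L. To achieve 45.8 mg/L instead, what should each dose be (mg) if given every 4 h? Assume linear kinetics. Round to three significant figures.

For first-order elimination, Css ∝ F·D/(CL·τ); F and CL are unchanged, so Css ∝ D/τ.
D₂ = D₁ × (Css,target / Css,current) × (τ₂/τ₁) = 790 × (45.8/17.8) × (4/6) = 1355 mg

1360 mg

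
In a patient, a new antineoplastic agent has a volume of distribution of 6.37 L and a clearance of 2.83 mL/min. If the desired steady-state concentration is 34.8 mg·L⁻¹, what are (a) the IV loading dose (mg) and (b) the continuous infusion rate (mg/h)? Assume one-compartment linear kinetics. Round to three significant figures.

(a) 222 mg; (b) 5.91 mg/h

Loading dose = Vd × C = 6.370 × 34.8 = 221.7 mg
CL = 2.83 mL/min = 2.83 × 0.06 = 0.1698 L/h
Infusion rate = 0.1698 L/h × 34.8 mg/L = 5.909 mg/h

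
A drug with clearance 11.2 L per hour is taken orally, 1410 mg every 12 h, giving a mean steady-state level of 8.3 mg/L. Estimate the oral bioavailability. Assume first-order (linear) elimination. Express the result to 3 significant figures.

F·D/τ = CL·Css at steady state → F = CL·Css·τ / D.
F = 11.2 × 8.3 × 12 / 1410 = 0.791

0.791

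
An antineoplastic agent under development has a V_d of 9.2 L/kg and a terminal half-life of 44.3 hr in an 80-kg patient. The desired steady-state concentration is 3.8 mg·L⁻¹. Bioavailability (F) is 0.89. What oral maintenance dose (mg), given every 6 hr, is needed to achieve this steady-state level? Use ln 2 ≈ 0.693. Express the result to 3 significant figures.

295 mg

Total Vd = 9.2 × 80 = 736.0 L
k = 0.693/44.3 = 0.01564 h⁻¹, so CL = k·Vd = 0.01564 × 736.0 = 11.51 L/h
D = CL × Css × τ / F = 11.51 × 3.8 × 6 / 0.89 = 294.9 mg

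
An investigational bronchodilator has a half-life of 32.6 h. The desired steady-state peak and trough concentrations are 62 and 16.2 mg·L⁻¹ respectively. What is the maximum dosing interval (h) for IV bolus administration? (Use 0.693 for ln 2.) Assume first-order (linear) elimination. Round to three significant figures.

63.1 h

k = 0.693 / t½ = 0.693 / 32.6 = 0.02126 h⁻¹
Between IV bolus doses, concentration decays as C = C₀·e^(−kτ), so C_peak/C_trough = e^(kτ).
τ_max = ln(C_peak/C_trough) / k = ln(62/16.2) / 0.02126 = 1.342 / 0.02126 = 63.12 h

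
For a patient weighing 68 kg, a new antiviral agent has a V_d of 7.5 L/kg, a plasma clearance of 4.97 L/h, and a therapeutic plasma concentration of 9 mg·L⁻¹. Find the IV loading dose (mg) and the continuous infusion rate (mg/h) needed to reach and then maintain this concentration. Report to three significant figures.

(a) 4590 mg; (b) 44.7 mg/h

Vd(total) = 68 kg × 7.5 L/kg = 510.0 L
LD = Vd · C_target = 510.0 × 9 = 4590 mg
Maintenance: replace elimination → rate = CL × Css = 4.970 × 9 = 44.73 mg/h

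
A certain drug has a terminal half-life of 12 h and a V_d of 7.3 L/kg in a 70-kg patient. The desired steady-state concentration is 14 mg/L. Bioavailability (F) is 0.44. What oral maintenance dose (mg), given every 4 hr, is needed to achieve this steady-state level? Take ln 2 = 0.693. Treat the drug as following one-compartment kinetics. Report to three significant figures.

3760 mg

Vd = 7.3 L/kg × 70 kg = 511.0 L
CL = ln 2 · Vd / t½ = 0.693 × 511.0 / 12 = 29.51 L/h
D = CL × Css × τ / F = 29.51 × 14 × 4 / 0.44 = 3756 mg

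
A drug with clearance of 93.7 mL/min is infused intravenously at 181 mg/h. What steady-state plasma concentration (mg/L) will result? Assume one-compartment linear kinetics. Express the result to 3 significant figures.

Convert clearance: 93.7 mL/min × 60 min/h ÷ 1000 mL/L = 5.622 L/h
Css = rate / CL = 181 / 5.622 = 32.19 mg/L

32.2 mg/L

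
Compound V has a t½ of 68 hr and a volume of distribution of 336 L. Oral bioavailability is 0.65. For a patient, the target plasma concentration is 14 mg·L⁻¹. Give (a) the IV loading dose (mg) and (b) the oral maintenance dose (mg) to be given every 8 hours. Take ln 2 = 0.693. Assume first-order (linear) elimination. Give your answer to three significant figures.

(a) 4700 mg; (b) 590 mg

LD = Vd × C = 336.0 × 14 = 4704 mg
CL = 0.693 × Vd / t½ = 0.693 × 336.0 / 68 = 3.424 L/h
D = CL × Css × τ / F = 3.424 × 14 × 8 / 0.65 = 590.0 mg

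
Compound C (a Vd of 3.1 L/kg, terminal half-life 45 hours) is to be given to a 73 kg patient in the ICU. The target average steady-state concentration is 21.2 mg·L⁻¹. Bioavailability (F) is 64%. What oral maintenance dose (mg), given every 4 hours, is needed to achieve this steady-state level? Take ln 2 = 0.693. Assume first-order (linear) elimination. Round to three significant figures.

462 mg

Total Vd = 3.1 × 73 = 226.3 L
CL = 0.693 × Vd / t½ = 0.693 × 226.3 / 45 = 3.485 L/h
D = CL × Css × τ / F = 3.485 × 21.2 × 4 / 0.64 = 461.8 mg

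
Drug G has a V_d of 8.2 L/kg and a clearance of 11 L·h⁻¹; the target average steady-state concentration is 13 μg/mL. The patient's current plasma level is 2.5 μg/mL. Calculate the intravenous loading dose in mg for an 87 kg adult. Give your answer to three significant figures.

Vd = 8.2 L/kg × 87 kg = 713.4 L
Concentration deficit ΔC = 13 − 2.5 = 10.50 mg/L
LD = Vd × ΔC = 713.4 × 10.50 = 7491 mg

7490 mg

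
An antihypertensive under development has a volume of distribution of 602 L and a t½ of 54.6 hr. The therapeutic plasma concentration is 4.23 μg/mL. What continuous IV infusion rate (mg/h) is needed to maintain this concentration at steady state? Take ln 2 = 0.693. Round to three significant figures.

CL = ln 2 · Vd / t½ = 0.693 × 602.0 / 54.6 = 7.641 L/h
Infusion rate = CL × Css = 7.641 × 4.23 = 32.32 mg/h

32.3 mg/h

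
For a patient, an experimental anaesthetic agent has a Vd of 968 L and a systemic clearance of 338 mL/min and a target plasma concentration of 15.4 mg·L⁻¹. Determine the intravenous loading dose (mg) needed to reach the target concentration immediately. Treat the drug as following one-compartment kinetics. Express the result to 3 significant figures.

Loading dose depends on Vd (not clearance): it fills the distribution volume.
LD = Vd × C = 968.0 × 15.40 = 14910 mg

14900 mg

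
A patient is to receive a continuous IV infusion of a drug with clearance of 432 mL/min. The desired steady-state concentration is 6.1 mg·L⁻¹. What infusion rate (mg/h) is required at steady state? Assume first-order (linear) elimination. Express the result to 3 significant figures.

CL = 432 mL/min × 60/1000 = 25.92 L/h
At steady state, infusion rate equals elimination rate: rate in = CL × Css.
R₀ = 25.92 × 6.1 = 158.1 mg/h

158 mg/h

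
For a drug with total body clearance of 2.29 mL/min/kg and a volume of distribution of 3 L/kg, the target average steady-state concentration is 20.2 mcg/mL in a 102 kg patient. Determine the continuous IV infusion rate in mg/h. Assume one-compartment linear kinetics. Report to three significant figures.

283 mg/h

CL = 2.29 mL/min/kg × 102 kg = 233.6 mL/min = 233.6 × 60/1000 = 14.02 L/h
Infusion rate = CL · Css = 14.02 L/h × 20.2 mg/L = 283.2 mg/h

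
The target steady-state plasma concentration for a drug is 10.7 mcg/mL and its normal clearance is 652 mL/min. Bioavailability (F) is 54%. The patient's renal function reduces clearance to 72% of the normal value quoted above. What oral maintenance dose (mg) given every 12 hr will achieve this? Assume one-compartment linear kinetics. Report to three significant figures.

Convert clearance: 652 mL/min × 60 min/h ÷ 1000 mL/L = 39.12 L/h
Patient clearance = 0.72 × 39.12 = 28.17 L/h
D = CL × Css × τ / F = 28.17 × 10.7 × 12 / 0.54 = 6698 mg

6700 mg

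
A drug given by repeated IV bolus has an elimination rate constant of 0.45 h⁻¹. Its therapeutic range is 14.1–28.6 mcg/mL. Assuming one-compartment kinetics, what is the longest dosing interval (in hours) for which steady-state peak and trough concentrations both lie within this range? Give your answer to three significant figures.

1.57 h

Between IV bolus doses, concentration decays as C = C₀·e^(−kτ), so C_peak/C_trough = e^(kτ).
τ_max = ln(C_peak/C_trough) / k = ln(28.6/14.1) / 0.4500 = 0.7072 / 0.4500 = 1.572 h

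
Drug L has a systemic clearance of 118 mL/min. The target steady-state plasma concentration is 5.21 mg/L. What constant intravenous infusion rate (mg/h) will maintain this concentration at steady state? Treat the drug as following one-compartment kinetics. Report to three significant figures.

36.9 mg/h

CL = 118 mL/min × 60/1000 = 7.080 L/h
At steady state, infusion rate equals elimination rate: rate in = CL × Css.
Rate = CL × Css = 7.080 × 5.21 = 36.89 mg/h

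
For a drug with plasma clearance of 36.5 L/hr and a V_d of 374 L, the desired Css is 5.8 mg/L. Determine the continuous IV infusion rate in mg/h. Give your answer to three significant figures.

212 mg/h

Rate = CL × Css = 36.50 × 5.8 = 211.7 mg/h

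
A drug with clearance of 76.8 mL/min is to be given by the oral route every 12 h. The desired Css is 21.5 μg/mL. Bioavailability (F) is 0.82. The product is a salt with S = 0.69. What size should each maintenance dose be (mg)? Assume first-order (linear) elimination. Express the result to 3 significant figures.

Convert clearance: 76.8 mL/min × 60 min/h ÷ 1000 mL/L = 4.608 L/h
D = CL × Css × τ / F / S = 4.608 × 21.5 × 12 / 0.82 / 0.69 = 2101 mg

2100 mg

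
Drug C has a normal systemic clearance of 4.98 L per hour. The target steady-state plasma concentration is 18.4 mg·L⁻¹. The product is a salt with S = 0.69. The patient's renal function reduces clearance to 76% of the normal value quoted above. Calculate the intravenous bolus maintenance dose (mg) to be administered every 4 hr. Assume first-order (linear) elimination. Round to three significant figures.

Patient clearance = 0.76 × 4.980 = 3.785 L/h
D = CL × Css × τ / S = 3.785 × 18.4 × 4 / 0.69 = 403.7 mg

404 mg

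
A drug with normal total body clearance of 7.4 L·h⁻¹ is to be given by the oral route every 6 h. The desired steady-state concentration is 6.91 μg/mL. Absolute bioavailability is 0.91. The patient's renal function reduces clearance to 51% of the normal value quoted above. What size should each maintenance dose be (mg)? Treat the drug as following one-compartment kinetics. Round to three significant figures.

172 mg

Patient clearance = 0.51 × 7.400 = 3.774 L/h
D = CL × Css × τ / F = 3.774 × 6.91 × 6 / 0.91 = 171.9 mg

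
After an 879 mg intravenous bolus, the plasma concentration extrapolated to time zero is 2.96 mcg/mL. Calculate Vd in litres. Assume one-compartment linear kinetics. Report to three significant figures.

297 L

Immediately after an IV bolus, C₀ = Dose / Vd, so Vd = Dose / C₀.
Vd = 879 / 2.96 = 297.0 L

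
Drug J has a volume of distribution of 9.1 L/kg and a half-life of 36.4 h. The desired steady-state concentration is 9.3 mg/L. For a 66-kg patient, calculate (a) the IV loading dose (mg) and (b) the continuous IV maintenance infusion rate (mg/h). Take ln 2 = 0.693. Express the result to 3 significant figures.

Vd(total) = 66 kg × 9.1 L/kg = 600.6 L
LD = Vd × C = 600.6 × 9.3 = 5586 mg
CL = 0.693 × Vd / t½ = 0.693 × 600.6 / 36.4 = 11.43 L/h
Infusion rate = CL × Css = 11.43 × 9.3 = 106.3 mg/h

(a) 5590 mg; (b) 106 mg/h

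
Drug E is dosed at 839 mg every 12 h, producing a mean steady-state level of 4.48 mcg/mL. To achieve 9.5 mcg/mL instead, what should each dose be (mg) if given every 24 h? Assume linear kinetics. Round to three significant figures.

For first-order elimination, Css ∝ F·D/(CL·τ); F and CL are unchanged, so Css ∝ D/τ.
D₂ = D₁ × (Css,target / Css,current) × (τ₂/τ₁) = 839 × (9.5/4.48) × (24/12) = 3558 mg

3560 mg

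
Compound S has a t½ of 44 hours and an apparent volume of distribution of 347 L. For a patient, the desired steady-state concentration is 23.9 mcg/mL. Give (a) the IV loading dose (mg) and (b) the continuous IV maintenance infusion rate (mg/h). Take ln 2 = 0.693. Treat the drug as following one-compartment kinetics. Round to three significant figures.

LD = Vd × C = 347.0 × 23.9 = 8293 mg
CL = 0.693 × Vd / t½ = 0.693 × 347.0 / 44 = 5.465 L/h
Infusion rate = CL × Css = 5.465 × 23.9 = 130.6 mg/h

(a) 8290 mg; (b) 131 mg/h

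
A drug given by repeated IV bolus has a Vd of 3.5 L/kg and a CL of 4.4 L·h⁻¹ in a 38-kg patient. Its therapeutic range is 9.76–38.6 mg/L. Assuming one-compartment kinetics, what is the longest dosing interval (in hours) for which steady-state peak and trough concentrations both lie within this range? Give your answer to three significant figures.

Vd(total) = 38 kg × 3.5 L/kg = 133.0 L
k = CL / Vd = 4.400 / 133.0 = 0.03308 h⁻¹
Between IV bolus doses, concentration decays as C = C₀·e^(−kτ), so C_peak/C_trough = e^(kτ).
τ_max = ln(C_peak/C_trough) / k = ln(38.6/9.76) / 0.03308 = 1.375 / 0.03308 = 41.57 h

41.6 h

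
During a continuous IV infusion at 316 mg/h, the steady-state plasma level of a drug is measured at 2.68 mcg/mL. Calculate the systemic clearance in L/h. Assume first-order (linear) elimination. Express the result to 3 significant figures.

118 L/h

At steady state, infusion rate = CL × Css, so CL = rate / Css.
CL = 316 / 2.68 = 117.9 L/h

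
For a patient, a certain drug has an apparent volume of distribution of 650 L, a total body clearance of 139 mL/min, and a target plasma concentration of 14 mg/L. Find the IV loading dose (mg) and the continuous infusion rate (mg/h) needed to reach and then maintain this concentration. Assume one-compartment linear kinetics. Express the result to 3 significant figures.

Loading dose = Vd × C = 650.0 × 14 = 9100 mg
CL = 139 mL/min × 60/1000 = 8.340 L/h
Maintenance infusion rate = CL × Css = 8.340 × 14 = 116.8 mg/h

(a) 9100 mg; (b) 117 mg/h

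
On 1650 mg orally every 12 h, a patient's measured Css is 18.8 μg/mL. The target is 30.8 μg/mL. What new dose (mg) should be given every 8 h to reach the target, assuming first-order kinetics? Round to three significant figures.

1800 mg

With linear kinetics, Css is proportional to dose rate (D/τ) at fixed clearance.
D₂ = D₁ × (Css,target / Css,current) × (τ₂/τ₁) = 1650 × (30.8/18.8) × (8/12) = 1802 mg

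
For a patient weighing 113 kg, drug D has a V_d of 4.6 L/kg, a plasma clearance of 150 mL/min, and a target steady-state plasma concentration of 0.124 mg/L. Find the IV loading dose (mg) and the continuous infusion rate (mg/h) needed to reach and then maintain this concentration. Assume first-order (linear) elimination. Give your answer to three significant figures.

(a) 64.5 mg; (b) 1.12 mg/h

Vd = 4.6 L/kg × 113 kg = 519.8 L
Loading dose = Vd × C = 519.8 × 0.124 = 64.46 mg
Convert clearance: 150 mL/min × 60 min/h ÷ 1000 mL/L = 9.000 L/h
Infusion rate = 9.000 L/h × 0.124 mg/L = 1.116 mg/h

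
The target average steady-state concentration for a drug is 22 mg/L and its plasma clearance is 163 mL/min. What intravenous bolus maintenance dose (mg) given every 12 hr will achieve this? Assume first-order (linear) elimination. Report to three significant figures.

Convert clearance: 163 mL/min × 60 min/h ÷ 1000 mL/L = 9.780 L/h
At steady state, dose per interval replaces the amount cleared in that interval: D/τ = CL·Css.
D = CL × Css × τ = 9.780 × 22 × 12 = 2582 mg

2580 mg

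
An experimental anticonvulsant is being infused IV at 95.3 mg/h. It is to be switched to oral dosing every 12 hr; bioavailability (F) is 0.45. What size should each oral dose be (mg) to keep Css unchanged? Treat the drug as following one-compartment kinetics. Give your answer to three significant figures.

2540 mg

To maintain the same Css, the systemic dosing rate must be unchanged: F·D/τ = infusion rate.
D = rate × τ / F = 95.3 × 12 / 0.45 = 2541 mg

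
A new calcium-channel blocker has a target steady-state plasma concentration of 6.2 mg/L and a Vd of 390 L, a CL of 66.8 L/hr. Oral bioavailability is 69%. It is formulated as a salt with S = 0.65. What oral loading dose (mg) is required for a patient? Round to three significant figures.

5390 mg

LD = Vd × C / F / S = 390.0 × 6.200 / 0.69 / 0.65 = 5391 mg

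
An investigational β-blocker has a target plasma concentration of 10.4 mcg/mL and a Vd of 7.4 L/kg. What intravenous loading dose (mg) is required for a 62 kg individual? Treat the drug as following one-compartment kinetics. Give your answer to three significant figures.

4770 mg

Vd(total) = 62 kg × 7.4 L/kg = 458.8 L
The loading dose fills Vd to the target concentration.
LD = Vd × C = 458.8 × 10.40 = 4772 mg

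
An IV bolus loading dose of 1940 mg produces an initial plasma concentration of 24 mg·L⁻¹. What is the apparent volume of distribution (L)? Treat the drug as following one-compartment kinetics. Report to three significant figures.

80.8 L

Immediately after an IV bolus, C₀ = Dose / Vd, so Vd = Dose / C₀.
Vd = 1940 / 24 = 80.83 L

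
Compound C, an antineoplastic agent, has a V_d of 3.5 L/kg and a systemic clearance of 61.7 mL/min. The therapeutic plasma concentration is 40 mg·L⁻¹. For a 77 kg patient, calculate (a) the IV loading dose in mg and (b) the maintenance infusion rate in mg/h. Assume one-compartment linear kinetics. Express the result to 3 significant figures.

Total Vd = 3.5 × 77 = 269.5 L
Loading dose = Vd × C = 269.5 × 40 = 10780 mg
CL = 61.7 mL/min × 60/1000 = 3.702 L/h
Maintenance infusion rate = CL × Css = 3.702 × 40 = 148.1 mg/h

(a) 10800 mg; (b) 148 mg/h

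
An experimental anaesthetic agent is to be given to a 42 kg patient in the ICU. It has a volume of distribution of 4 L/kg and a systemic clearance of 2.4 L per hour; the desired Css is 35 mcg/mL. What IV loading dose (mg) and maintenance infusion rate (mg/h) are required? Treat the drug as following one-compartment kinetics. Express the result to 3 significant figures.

(a) 5880 mg; (b) 84.0 mg/h

Total Vd = 4 × 42 = 168.0 L
Loading: fill Vd to C_target → 168.0 L × 35 mg/L = 5880 mg
Maintenance: replace elimination → rate = CL × Css = 2.400 × 35 = 84.00 mg/h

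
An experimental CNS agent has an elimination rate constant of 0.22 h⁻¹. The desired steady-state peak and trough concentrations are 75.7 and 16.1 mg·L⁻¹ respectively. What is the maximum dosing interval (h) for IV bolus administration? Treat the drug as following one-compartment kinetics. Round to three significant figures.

7.04 h

Between IV bolus doses, concentration decays as C = C₀·e^(−kτ), so C_peak/C_trough = e^(kτ).
τ_max = ln(C_peak/C_trough) / k = ln(75.7/16.1) / 0.2200 = 1.548 / 0.2200 = 7.036 h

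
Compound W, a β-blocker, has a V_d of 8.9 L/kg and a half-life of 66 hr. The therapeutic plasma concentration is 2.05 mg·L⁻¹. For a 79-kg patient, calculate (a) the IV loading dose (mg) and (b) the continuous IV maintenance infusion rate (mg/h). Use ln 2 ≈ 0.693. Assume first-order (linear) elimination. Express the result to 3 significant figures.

(a) 1440 mg; (b) 15.1 mg/h

Total Vd = 8.9 × 79 = 703.1 L
LD = Vd × C = 703.1 × 2.05 = 1441 mg
CL = 0.693 × Vd / t½ = 0.693 × 703.1 / 66 = 7.383 L/h
Infusion rate = CL × Css = 7.383 × 2.05 = 15.14 mg/h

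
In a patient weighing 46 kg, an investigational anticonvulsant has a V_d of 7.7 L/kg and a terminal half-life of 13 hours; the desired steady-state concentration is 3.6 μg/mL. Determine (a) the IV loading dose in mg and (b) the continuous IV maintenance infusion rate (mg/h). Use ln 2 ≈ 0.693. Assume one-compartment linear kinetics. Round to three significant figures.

(a) 1280 mg; (b) 68.0 mg/h

Vd(total) = 46 kg × 7.7 L/kg = 354.2 L
LD = Vd × C = 354.2 × 3.6 = 1275 mg
CL = 0.693 × Vd / t½ = 0.693 × 354.2 / 13 = 18.88 L/h
Infusion rate = CL × Css = 18.88 × 3.6 = 67.97 mg/h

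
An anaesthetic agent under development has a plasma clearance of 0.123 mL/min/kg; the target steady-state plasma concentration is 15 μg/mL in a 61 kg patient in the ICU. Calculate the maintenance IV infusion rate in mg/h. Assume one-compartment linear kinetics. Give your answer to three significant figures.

6.75 mg/h

CL = 0.123 mL/min/kg × 61 kg = 7.503 mL/min = 7.503 × 60/1000 = 0.4502 L/h
Rate = CL × Css = 0.4502 × 15 = 6.753 mg/h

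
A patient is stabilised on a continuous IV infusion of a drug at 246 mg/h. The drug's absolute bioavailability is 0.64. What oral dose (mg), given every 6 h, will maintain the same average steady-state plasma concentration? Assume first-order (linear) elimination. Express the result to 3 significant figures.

2310 mg

To maintain the same Css, the systemic dosing rate must be unchanged: F·D/τ = infusion rate.
D = rate × τ / F = 246 × 6 / 0.64 = 2306 mg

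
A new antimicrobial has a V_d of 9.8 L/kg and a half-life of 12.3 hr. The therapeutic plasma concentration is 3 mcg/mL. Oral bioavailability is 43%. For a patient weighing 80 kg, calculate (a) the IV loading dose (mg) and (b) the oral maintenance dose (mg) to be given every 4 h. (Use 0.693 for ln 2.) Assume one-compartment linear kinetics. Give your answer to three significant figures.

Vd = 9.8 L/kg × 80 kg = 784.0 L
LD = Vd × C = 784.0 × 3 = 2352 mg
CL = 0.693 × Vd / t½ = 0.693 × 784.0 / 12.3 = 44.17 L/h
D = CL × Css × τ / F = 44.17 × 3 × 4 / 0.43 = 1233 mg

(a) 2350 mg; (b) 1230 mg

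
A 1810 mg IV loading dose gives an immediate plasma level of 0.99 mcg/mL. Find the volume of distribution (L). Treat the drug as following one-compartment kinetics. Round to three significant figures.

1830 L

Immediately after an IV bolus, C₀ = Dose / Vd, so Vd = Dose / C₀.
Vd = 1810 / 0.99 = 1828 L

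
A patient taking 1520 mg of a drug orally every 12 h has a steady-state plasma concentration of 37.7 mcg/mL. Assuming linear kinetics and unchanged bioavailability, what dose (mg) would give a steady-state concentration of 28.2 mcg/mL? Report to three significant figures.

1140 mg

For first-order elimination, Css ∝ F·D/(CL·τ); F and CL are unchanged, so Css ∝ D/τ.
D₂ = D₁ × (Css,target / Css,current) = 1520 × 28.2/37.7 = 1137 mg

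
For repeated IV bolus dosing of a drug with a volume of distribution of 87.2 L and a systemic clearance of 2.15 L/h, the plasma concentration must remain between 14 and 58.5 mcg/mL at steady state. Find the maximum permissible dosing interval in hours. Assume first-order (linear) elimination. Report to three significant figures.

58.0 h

k = CL / Vd = 2.150 / 87.20 = 0.02466 h⁻¹
Between IV bolus doses, concentration decays as C = C₀·e^(−kτ), so C_peak/C_trough = e^(kτ).
τ_max = ln(C_peak/C_trough) / k = ln(58.5/14) / 0.02466 = 1.430 / 0.02466 = 57.99 h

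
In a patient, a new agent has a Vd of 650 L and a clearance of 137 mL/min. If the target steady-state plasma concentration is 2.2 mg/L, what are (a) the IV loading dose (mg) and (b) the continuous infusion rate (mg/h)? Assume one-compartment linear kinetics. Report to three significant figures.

Loading: fill Vd to C_target → 650.0 L × 2.2 mg/L = 1430 mg
Convert clearance: 137 mL/min × 60 min/h ÷ 1000 mL/L = 8.220 L/h
Maintenance infusion rate = CL × Css = 8.220 × 2.2 = 18.08 mg/h

(a) 1430 mg; (b) 18.1 mg/h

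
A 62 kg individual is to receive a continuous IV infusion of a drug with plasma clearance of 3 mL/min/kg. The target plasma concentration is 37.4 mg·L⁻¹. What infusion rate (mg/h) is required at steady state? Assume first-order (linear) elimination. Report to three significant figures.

CL = 3 mL/min/kg × 62 kg = 186.0 mL/min = 186.0 × 60/1000 = 11.16 L/h
Infusion rate = CL · Css = 11.16 L/h × 37.4 mg/L = 417.4 mg/h

417 mg/h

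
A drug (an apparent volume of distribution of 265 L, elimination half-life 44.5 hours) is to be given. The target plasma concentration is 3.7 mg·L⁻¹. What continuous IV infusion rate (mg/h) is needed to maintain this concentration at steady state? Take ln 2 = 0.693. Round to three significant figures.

15.3 mg/h

CL = 0.693 × Vd / t½ = 0.693 × 265.0 / 44.5 = 4.127 L/h
Infusion rate = CL × Css = 4.127 × 3.7 = 15.27 mg/h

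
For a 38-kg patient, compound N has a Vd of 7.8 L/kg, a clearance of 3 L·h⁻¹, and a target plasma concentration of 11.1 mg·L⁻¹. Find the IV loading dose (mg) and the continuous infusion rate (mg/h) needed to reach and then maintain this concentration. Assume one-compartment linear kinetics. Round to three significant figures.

(a) 3290 mg; (b) 33.3 mg/h

Total Vd = 7.8 × 38 = 296.4 L
Loading: fill Vd to C_target → 296.4 L × 11.1 mg/L = 3290 mg
Maintenance: replace elimination → rate = CL × Css = 3.000 × 11.1 = 33.30 mg/h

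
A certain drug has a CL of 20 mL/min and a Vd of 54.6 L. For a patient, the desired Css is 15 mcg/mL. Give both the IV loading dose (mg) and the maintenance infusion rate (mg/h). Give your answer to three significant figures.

Loading: fill Vd to C_target → 54.60 L × 15 mg/L = 819.0 mg
CL = 20 mL/min × 60/1000 = 1.200 L/h
Maintenance infusion rate = CL × Css = 1.200 × 15 = 18.00 mg/h

(a) 819 mg; (b) 18.0 mg/h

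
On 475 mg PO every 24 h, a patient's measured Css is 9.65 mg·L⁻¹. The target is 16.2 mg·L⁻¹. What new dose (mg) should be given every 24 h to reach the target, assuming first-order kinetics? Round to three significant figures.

With linear kinetics, Css is proportional to dose rate (D/τ) at fixed clearance.
D₂ = D₁ × (Css,target / Css,current) = 475 × 16.2/9.65 = 797.4 mg

797 mg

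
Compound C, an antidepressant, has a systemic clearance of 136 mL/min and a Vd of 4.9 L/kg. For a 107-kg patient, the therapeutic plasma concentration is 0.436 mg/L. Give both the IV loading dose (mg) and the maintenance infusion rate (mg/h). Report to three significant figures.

(a) 229 mg; (b) 3.56 mg/h

Vd = 4.9 L/kg × 107 kg = 524.3 L
LD = Vd · C_target = 524.3 × 0.436 = 228.6 mg
CL = 136 mL/min = 136 × 0.06 = 8.160 L/h
Maintenance infusion rate = CL × Css = 8.160 × 0.436 = 3.558 mg/h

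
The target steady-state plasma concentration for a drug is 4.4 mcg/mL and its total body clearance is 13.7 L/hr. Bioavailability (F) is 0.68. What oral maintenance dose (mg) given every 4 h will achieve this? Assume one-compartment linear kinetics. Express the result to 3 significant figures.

At steady state, dose per interval replaces the amount cleared in that interval: F·D/τ = CL·Css.
D = CL × Css × τ / F = 13.70 × 4.4 × 4 / 0.68 = 354.6 mg

355 mg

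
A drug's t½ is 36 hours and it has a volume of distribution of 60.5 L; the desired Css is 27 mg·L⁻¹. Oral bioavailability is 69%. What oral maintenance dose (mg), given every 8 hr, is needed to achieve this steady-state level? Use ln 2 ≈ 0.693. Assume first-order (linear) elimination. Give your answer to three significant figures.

CL = 0.693 × Vd / t½ = 0.693 × 60.50 / 36 = 1.165 L/h
D = CL × Css × τ / F = 1.165 × 27 × 8 / 0.69 = 364.7 mg

365 mg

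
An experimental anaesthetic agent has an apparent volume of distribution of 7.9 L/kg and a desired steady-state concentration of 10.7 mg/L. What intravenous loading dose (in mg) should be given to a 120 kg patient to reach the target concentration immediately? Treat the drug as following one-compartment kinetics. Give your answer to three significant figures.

Vd(total) = 120 kg × 7.9 L/kg = 948.0 L
The loading dose fills Vd to the target concentration.
LD = Vd × C = 948.0 × 10.70 = 10140 mg

10100 mg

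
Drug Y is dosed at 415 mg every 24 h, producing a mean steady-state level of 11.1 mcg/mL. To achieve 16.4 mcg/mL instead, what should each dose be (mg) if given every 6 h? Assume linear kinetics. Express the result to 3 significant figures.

With linear kinetics, Css is proportional to dose rate (D/τ) at fixed clearance.
D₂ = D₁ × (Css,target / Css,current) × (τ₂/τ₁) = 415 × (16.4/11.1) × (6/24) = 153.3 mg

153 mg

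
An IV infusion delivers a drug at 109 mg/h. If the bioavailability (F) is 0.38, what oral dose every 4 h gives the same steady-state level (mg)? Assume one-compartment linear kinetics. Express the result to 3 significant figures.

1150 mg

To maintain the same Css, the systemic dosing rate must be unchanged: F·D/τ = infusion rate.
D = rate × τ / F = 109 × 4 / 0.38 = 1147 mg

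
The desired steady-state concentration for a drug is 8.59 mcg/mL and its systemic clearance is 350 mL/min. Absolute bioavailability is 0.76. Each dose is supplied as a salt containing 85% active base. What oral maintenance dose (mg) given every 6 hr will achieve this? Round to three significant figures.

1680 mg

CL = 350 mL/min × 60/1000 = 21.00 L/h
D = CL × Css × τ / F / S = 21.00 × 8.59 × 6 / 0.76 / 0.85 = 1675 mg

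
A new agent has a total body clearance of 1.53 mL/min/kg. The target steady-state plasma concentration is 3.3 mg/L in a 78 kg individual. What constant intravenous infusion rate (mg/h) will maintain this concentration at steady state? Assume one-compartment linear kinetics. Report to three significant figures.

23.6 mg/h

CL = 1.53 mL/min/kg × 78 kg = 119.3 mL/min = 119.3 × 60/1000 = 7.158 L/h
At steady state, infusion rate equals elimination rate: rate in = CL × Css.
R₀ = 7.158 × 3.3 = 23.62 mg/h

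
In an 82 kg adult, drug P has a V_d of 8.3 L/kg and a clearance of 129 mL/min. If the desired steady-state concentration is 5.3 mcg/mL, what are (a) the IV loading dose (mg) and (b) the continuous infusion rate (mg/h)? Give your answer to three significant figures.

(a) 3610 mg; (b) 41.0 mg/h

Total Vd = 8.3 × 82 = 680.6 L
Loading dose = Vd × C = 680.6 × 5.3 = 3607 mg
CL = 129 mL/min = 129 × 0.06 = 7.740 L/h
Maintenance infusion rate = CL × Css = 7.740 × 5.3 = 41.02 mg/h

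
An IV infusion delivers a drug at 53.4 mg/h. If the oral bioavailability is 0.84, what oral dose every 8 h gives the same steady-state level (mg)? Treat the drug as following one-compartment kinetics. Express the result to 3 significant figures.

509 mg

To maintain the same Css, the systemic dosing rate must be unchanged: F·D/τ = infusion rate.
D = rate × τ / F = 53.4 × 8 / 0.84 = 508.6 mg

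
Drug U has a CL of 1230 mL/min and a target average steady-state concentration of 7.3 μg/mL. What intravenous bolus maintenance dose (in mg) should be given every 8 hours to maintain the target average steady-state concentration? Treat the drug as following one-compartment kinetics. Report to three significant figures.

4310 mg

Convert clearance: 1230 mL/min × 60 min/h ÷ 1000 mL/L = 73.80 L/h
D = CL × Css × τ = 73.80 × 7.3 × 8 = 4310 mg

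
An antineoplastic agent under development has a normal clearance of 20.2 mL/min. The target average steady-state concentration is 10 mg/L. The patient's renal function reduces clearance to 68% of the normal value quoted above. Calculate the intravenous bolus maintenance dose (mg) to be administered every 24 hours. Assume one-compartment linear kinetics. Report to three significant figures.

198 mg

CL = 20.2 mL/min = 20.2 × 0.06 = 1.212 L/h
Patient clearance = 0.68 × 1.212 = 0.8242 L/h
D = CL × Css × τ = 0.8242 × 10 × 24 = 197.8 mg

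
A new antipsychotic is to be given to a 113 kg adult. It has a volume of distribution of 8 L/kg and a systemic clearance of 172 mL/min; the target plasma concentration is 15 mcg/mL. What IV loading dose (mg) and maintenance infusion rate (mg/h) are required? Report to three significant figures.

Total Vd = 8 × 113 = 904.0 L
Loading dose = Vd × C = 904.0 × 15 = 13560 mg
Convert clearance: 172 mL/min × 60 min/h ÷ 1000 mL/L = 10.32 L/h
Maintenance: replace elimination → rate = CL × Css = 10.32 × 15 = 154.8 mg/h

(a) 13600 mg; (b) 155 mg/h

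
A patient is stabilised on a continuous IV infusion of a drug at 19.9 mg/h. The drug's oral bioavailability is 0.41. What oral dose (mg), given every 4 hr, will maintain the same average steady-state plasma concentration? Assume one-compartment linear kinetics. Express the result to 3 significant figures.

194 mg

To maintain the same Css, the systemic dosing rate must be unchanged: F·D/τ = infusion rate.
D = rate × τ / F = 19.9 × 4 / 0.41 = 194.1 mg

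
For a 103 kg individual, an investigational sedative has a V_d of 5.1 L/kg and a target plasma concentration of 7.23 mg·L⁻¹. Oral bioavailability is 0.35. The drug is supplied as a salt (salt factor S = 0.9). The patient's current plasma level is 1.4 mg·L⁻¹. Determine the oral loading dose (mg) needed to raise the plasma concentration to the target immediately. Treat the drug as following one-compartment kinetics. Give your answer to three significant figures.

9720 mg

Vd(total) = 103 kg × 5.1 L/kg = 525.3 L
Concentration deficit ΔC = 7.23 − 1.4 = 5.830 mg/L
LD = Vd × ΔC / F / S = 525.3 × 5.830 / 0.35 / 0.9 = 9722 mg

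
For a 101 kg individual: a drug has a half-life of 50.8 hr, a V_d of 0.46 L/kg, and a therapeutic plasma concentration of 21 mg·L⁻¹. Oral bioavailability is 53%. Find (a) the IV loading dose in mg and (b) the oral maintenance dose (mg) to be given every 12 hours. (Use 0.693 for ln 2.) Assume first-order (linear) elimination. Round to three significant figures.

(a) 976 mg; (b) 301 mg

Total Vd = 0.46 × 101 = 46.46 L
LD = Vd × C = 46.46 × 21 = 975.7 mg
CL = 0.693 × Vd / t½ = 0.693 × 46.46 / 50.8 = 0.6338 L/h
D = CL × Css × τ / F = 0.6338 × 21 × 12 / 0.53 = 301.4 mg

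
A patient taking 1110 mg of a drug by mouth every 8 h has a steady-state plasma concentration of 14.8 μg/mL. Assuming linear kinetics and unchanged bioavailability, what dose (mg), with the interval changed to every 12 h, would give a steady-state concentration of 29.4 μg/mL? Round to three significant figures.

For first-order elimination, Css ∝ F·D/(CL·τ); F and CL are unchanged, so Css ∝ D/τ.
D₂ = D₁ × (Css,target / Css,current) × (τ₂/τ₁) = 1110 × (29.4/14.8) × (12/8) = 3308 mg

3310 mg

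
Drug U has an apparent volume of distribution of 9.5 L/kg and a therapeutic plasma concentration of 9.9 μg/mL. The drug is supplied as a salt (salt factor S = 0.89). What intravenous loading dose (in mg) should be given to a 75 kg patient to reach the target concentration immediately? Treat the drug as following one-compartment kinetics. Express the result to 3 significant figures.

7930 mg

Vd = 9.5 L/kg × 75 kg = 712.5 L
LD = Vd × C / S = 712.5 × 9.900 / 0.89 = 7926 mg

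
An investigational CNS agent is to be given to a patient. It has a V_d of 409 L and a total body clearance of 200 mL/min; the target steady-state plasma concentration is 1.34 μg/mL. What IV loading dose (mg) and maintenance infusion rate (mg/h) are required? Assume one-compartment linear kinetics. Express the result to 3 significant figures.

(a) 548 mg; (b) 16.1 mg/h

Loading dose = Vd × C = 409.0 × 1.34 = 548.1 mg
CL = 200 mL/min = 200 × 0.06 = 12.00 L/h
Maintenance infusion rate = CL × Css = 12.00 × 1.34 = 16.08 mg/h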